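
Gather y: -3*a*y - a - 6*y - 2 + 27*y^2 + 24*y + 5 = -a + 27*y^2 + y*(18 - 3*a) + 3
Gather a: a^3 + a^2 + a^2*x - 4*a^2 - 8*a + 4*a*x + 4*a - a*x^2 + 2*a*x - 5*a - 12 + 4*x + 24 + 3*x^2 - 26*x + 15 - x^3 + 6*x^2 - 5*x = a^3 + a^2*(x - 3) + a*(-x^2 + 6*x - 9) - x^3 + 9*x^2 - 27*x + 27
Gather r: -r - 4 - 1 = -r - 5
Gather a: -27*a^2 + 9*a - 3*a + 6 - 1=-27*a^2 + 6*a + 5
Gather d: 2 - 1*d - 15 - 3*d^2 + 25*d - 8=-3*d^2 + 24*d - 21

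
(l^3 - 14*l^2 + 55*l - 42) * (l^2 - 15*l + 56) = l^5 - 29*l^4 + 321*l^3 - 1651*l^2 + 3710*l - 2352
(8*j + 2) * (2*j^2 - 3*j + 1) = 16*j^3 - 20*j^2 + 2*j + 2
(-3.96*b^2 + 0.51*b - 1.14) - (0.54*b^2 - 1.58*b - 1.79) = -4.5*b^2 + 2.09*b + 0.65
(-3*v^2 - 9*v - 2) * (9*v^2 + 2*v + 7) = -27*v^4 - 87*v^3 - 57*v^2 - 67*v - 14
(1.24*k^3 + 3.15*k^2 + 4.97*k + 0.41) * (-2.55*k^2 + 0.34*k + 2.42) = -3.162*k^5 - 7.6109*k^4 - 8.6017*k^3 + 8.2673*k^2 + 12.1668*k + 0.9922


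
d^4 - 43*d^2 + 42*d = d*(d - 6)*(d - 1)*(d + 7)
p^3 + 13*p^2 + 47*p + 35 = (p + 1)*(p + 5)*(p + 7)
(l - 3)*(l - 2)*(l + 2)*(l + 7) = l^4 + 4*l^3 - 25*l^2 - 16*l + 84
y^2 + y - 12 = (y - 3)*(y + 4)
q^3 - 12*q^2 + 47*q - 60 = (q - 5)*(q - 4)*(q - 3)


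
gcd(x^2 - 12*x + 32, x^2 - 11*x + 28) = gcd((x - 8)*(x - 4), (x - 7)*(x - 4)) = x - 4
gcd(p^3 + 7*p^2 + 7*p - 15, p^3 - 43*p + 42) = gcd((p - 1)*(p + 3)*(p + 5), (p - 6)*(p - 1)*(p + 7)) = p - 1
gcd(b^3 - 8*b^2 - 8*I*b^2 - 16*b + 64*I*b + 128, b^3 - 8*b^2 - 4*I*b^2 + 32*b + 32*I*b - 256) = b - 8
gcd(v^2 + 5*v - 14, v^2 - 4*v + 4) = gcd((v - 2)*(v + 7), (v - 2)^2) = v - 2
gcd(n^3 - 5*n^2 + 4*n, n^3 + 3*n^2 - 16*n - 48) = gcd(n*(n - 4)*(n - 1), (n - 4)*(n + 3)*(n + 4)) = n - 4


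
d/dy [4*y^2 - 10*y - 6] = 8*y - 10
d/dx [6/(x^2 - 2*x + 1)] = 12*(1 - x)/(x^2 - 2*x + 1)^2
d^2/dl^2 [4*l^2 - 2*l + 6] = 8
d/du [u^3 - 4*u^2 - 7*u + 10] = 3*u^2 - 8*u - 7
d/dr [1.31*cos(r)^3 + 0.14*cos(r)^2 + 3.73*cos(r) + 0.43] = (3.93*sin(r)^2 - 0.28*cos(r) - 7.66)*sin(r)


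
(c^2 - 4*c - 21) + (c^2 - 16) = 2*c^2 - 4*c - 37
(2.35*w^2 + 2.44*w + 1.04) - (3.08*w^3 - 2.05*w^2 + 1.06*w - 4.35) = -3.08*w^3 + 4.4*w^2 + 1.38*w + 5.39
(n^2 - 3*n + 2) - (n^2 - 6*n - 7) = 3*n + 9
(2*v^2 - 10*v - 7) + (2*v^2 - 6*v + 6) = 4*v^2 - 16*v - 1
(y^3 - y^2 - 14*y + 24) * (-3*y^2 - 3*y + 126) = -3*y^5 + 171*y^3 - 156*y^2 - 1836*y + 3024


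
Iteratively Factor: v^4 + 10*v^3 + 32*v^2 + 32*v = (v + 4)*(v^3 + 6*v^2 + 8*v) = v*(v + 4)*(v^2 + 6*v + 8) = v*(v + 4)^2*(v + 2)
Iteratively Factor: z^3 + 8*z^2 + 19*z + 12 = (z + 1)*(z^2 + 7*z + 12) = (z + 1)*(z + 3)*(z + 4)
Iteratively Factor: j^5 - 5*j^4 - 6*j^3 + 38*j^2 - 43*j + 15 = (j - 5)*(j^4 - 6*j^2 + 8*j - 3) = (j - 5)*(j - 1)*(j^3 + j^2 - 5*j + 3) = (j - 5)*(j - 1)^2*(j^2 + 2*j - 3) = (j - 5)*(j - 1)^2*(j + 3)*(j - 1)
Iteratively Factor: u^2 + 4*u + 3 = (u + 3)*(u + 1)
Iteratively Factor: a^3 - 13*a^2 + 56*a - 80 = (a - 4)*(a^2 - 9*a + 20) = (a - 4)^2*(a - 5)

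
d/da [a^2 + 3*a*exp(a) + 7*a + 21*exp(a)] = 3*a*exp(a) + 2*a + 24*exp(a) + 7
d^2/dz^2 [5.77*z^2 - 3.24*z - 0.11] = 11.5400000000000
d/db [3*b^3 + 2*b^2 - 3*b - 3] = 9*b^2 + 4*b - 3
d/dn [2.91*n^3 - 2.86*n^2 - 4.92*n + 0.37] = 8.73*n^2 - 5.72*n - 4.92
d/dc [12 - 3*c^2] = -6*c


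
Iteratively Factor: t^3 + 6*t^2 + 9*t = (t + 3)*(t^2 + 3*t) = t*(t + 3)*(t + 3)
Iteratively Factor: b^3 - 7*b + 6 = (b - 2)*(b^2 + 2*b - 3) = (b - 2)*(b - 1)*(b + 3)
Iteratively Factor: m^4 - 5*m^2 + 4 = (m - 2)*(m^3 + 2*m^2 - m - 2) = (m - 2)*(m + 2)*(m^2 - 1) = (m - 2)*(m + 1)*(m + 2)*(m - 1)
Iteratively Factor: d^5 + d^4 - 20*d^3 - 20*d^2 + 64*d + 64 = (d - 2)*(d^4 + 3*d^3 - 14*d^2 - 48*d - 32) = (d - 2)*(d + 1)*(d^3 + 2*d^2 - 16*d - 32) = (d - 2)*(d + 1)*(d + 2)*(d^2 - 16) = (d - 4)*(d - 2)*(d + 1)*(d + 2)*(d + 4)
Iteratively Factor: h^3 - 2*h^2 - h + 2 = (h - 1)*(h^2 - h - 2) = (h - 2)*(h - 1)*(h + 1)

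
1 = 1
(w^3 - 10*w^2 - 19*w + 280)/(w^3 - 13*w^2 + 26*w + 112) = (w + 5)/(w + 2)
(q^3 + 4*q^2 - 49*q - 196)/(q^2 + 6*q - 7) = (q^2 - 3*q - 28)/(q - 1)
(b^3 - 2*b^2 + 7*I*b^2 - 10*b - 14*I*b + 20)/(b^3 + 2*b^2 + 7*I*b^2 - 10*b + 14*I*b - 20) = (b - 2)/(b + 2)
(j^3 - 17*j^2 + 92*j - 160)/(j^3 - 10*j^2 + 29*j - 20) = (j - 8)/(j - 1)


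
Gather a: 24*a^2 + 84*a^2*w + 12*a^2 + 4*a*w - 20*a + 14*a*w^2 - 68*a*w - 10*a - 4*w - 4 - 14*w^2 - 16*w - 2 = a^2*(84*w + 36) + a*(14*w^2 - 64*w - 30) - 14*w^2 - 20*w - 6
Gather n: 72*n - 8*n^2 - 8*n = -8*n^2 + 64*n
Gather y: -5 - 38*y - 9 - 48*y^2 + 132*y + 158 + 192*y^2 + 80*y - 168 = 144*y^2 + 174*y - 24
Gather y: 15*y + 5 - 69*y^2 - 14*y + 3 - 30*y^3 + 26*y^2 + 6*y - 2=-30*y^3 - 43*y^2 + 7*y + 6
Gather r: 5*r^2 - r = 5*r^2 - r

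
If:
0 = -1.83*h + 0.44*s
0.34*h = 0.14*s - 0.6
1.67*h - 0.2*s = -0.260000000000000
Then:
No Solution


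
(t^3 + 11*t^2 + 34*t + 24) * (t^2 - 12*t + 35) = t^5 - t^4 - 63*t^3 + t^2 + 902*t + 840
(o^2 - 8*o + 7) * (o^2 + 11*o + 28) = o^4 + 3*o^3 - 53*o^2 - 147*o + 196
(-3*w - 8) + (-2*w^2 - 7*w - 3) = -2*w^2 - 10*w - 11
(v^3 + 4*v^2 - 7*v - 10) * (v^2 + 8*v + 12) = v^5 + 12*v^4 + 37*v^3 - 18*v^2 - 164*v - 120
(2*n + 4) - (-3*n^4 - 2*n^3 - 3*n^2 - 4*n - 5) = 3*n^4 + 2*n^3 + 3*n^2 + 6*n + 9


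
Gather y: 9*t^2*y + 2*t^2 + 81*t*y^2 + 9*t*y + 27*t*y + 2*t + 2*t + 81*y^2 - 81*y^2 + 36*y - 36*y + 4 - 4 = 2*t^2 + 81*t*y^2 + 4*t + y*(9*t^2 + 36*t)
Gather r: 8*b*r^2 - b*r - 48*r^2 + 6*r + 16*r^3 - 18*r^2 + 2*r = 16*r^3 + r^2*(8*b - 66) + r*(8 - b)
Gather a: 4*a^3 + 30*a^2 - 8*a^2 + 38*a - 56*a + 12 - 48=4*a^3 + 22*a^2 - 18*a - 36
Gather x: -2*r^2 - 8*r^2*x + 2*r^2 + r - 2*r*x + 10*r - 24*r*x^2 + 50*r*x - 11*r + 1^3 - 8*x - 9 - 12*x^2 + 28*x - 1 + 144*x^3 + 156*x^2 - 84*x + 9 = 144*x^3 + x^2*(144 - 24*r) + x*(-8*r^2 + 48*r - 64)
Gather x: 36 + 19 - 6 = 49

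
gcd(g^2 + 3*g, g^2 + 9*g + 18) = g + 3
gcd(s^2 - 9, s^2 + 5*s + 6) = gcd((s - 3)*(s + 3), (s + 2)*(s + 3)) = s + 3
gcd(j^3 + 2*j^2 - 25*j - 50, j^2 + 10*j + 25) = j + 5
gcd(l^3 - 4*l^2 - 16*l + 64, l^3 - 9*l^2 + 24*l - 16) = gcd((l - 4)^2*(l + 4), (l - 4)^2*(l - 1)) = l^2 - 8*l + 16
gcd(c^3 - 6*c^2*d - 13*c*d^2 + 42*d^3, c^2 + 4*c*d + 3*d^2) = c + 3*d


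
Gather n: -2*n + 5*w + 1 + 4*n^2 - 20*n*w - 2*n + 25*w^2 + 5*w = 4*n^2 + n*(-20*w - 4) + 25*w^2 + 10*w + 1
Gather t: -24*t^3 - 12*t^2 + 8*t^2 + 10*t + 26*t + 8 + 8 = -24*t^3 - 4*t^2 + 36*t + 16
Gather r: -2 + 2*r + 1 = 2*r - 1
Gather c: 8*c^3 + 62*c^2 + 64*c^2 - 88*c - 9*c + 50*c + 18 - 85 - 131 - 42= 8*c^3 + 126*c^2 - 47*c - 240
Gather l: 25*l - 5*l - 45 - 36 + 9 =20*l - 72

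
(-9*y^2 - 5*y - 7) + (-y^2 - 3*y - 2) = -10*y^2 - 8*y - 9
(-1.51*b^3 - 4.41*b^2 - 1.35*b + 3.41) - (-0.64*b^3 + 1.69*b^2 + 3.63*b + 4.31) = -0.87*b^3 - 6.1*b^2 - 4.98*b - 0.899999999999999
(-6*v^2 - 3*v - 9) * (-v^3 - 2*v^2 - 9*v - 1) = 6*v^5 + 15*v^4 + 69*v^3 + 51*v^2 + 84*v + 9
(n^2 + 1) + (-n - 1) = n^2 - n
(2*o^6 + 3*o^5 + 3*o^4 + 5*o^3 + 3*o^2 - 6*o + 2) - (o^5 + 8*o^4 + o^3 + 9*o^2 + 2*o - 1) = 2*o^6 + 2*o^5 - 5*o^4 + 4*o^3 - 6*o^2 - 8*o + 3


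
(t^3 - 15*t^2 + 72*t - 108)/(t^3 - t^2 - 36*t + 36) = (t^2 - 9*t + 18)/(t^2 + 5*t - 6)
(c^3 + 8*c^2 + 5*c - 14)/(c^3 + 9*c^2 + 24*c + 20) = (c^2 + 6*c - 7)/(c^2 + 7*c + 10)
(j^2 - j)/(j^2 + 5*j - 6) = j/(j + 6)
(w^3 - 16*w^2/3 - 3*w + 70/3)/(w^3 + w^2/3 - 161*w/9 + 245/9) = 3*(w^2 - 3*w - 10)/(3*w^2 + 8*w - 35)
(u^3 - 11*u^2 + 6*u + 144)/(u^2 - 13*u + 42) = (u^2 - 5*u - 24)/(u - 7)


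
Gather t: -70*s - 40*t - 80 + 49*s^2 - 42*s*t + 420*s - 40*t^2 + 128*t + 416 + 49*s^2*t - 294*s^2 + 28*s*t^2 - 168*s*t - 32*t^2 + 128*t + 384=-245*s^2 + 350*s + t^2*(28*s - 72) + t*(49*s^2 - 210*s + 216) + 720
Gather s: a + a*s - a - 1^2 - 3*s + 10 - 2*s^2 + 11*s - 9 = -2*s^2 + s*(a + 8)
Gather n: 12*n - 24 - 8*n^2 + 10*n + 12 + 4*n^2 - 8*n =-4*n^2 + 14*n - 12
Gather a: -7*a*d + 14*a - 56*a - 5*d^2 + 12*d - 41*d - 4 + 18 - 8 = a*(-7*d - 42) - 5*d^2 - 29*d + 6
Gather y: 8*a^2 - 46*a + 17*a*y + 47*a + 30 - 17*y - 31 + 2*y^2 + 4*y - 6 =8*a^2 + a + 2*y^2 + y*(17*a - 13) - 7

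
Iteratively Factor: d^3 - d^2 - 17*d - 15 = (d + 1)*(d^2 - 2*d - 15) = (d + 1)*(d + 3)*(d - 5)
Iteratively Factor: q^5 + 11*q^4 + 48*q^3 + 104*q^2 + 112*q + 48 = (q + 2)*(q^4 + 9*q^3 + 30*q^2 + 44*q + 24) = (q + 2)*(q + 3)*(q^3 + 6*q^2 + 12*q + 8) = (q + 2)^2*(q + 3)*(q^2 + 4*q + 4) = (q + 2)^3*(q + 3)*(q + 2)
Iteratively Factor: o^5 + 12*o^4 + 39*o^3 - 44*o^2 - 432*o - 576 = (o + 4)*(o^4 + 8*o^3 + 7*o^2 - 72*o - 144) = (o + 3)*(o + 4)*(o^3 + 5*o^2 - 8*o - 48) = (o + 3)*(o + 4)^2*(o^2 + o - 12) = (o - 3)*(o + 3)*(o + 4)^2*(o + 4)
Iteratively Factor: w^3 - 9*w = (w + 3)*(w^2 - 3*w) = (w - 3)*(w + 3)*(w)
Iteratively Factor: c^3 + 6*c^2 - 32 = (c + 4)*(c^2 + 2*c - 8) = (c + 4)^2*(c - 2)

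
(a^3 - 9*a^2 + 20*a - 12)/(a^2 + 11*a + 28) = (a^3 - 9*a^2 + 20*a - 12)/(a^2 + 11*a + 28)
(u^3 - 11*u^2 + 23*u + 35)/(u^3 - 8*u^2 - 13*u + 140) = (u + 1)/(u + 4)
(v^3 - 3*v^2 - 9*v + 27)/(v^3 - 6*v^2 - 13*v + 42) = (v^2 - 6*v + 9)/(v^2 - 9*v + 14)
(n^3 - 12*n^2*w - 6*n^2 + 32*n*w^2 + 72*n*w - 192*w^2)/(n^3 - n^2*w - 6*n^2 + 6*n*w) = (-n^2 + 12*n*w - 32*w^2)/(n*(-n + w))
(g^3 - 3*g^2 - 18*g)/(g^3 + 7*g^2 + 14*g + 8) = g*(g^2 - 3*g - 18)/(g^3 + 7*g^2 + 14*g + 8)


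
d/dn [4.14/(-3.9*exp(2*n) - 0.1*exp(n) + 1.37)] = (32.292*exp(n) + 0.414)*exp(n)/(3.9*exp(2*n) + 0.1*exp(n) - 1.37)^2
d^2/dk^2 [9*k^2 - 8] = 18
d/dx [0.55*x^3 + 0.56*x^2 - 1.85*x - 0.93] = 1.65*x^2 + 1.12*x - 1.85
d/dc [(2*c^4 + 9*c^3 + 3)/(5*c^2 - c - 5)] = (c^2*(-8*c - 27)*(-5*c^2 + c + 5) - (10*c - 1)*(2*c^4 + 9*c^3 + 3))/(-5*c^2 + c + 5)^2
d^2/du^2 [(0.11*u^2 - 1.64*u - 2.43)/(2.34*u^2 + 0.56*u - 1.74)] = (-18.248256*u^3 - 77.146992*u^2 - 59.170176*u - 23.842032)/(12.812904*u^6 + 9.199008*u^5 - 26.38116*u^4 - 13.50496*u^3 + 19.61676*u^2 + 5.086368*u - 5.268024)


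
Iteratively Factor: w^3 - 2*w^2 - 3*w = (w)*(w^2 - 2*w - 3) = w*(w + 1)*(w - 3)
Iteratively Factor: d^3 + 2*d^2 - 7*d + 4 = (d - 1)*(d^2 + 3*d - 4) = (d - 1)*(d + 4)*(d - 1)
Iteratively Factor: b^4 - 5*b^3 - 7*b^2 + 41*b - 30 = (b - 1)*(b^3 - 4*b^2 - 11*b + 30) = (b - 1)*(b + 3)*(b^2 - 7*b + 10) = (b - 2)*(b - 1)*(b + 3)*(b - 5)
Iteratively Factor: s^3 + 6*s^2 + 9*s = (s + 3)*(s^2 + 3*s) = s*(s + 3)*(s + 3)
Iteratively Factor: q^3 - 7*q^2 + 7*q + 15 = (q - 5)*(q^2 - 2*q - 3) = (q - 5)*(q + 1)*(q - 3)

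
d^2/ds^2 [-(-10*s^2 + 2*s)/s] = 0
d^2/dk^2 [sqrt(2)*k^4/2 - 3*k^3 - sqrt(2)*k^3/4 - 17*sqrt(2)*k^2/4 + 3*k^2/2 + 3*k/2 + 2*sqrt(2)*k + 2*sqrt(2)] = 6*sqrt(2)*k^2 - 18*k - 3*sqrt(2)*k/2 - 17*sqrt(2)/2 + 3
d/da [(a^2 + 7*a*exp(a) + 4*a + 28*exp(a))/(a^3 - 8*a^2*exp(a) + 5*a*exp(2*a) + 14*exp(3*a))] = (-(a^2 + 7*a*exp(a) + 4*a + 28*exp(a))*(-8*a^2*exp(a) + 3*a^2 + 10*a*exp(2*a) - 16*a*exp(a) + 42*exp(3*a) + 5*exp(2*a)) + (a^3 - 8*a^2*exp(a) + 5*a*exp(2*a) + 14*exp(3*a))*(7*a*exp(a) + 2*a + 35*exp(a) + 4))/(a^3 - 8*a^2*exp(a) + 5*a*exp(2*a) + 14*exp(3*a))^2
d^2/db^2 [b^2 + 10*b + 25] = 2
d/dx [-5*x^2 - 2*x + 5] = -10*x - 2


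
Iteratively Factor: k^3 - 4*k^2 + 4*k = (k)*(k^2 - 4*k + 4) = k*(k - 2)*(k - 2)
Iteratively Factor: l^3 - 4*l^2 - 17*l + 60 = (l - 3)*(l^2 - l - 20) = (l - 5)*(l - 3)*(l + 4)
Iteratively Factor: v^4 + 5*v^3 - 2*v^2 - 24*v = (v + 3)*(v^3 + 2*v^2 - 8*v) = v*(v + 3)*(v^2 + 2*v - 8) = v*(v + 3)*(v + 4)*(v - 2)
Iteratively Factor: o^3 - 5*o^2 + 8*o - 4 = (o - 2)*(o^2 - 3*o + 2) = (o - 2)^2*(o - 1)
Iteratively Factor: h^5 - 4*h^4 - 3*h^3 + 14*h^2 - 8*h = (h - 4)*(h^4 - 3*h^2 + 2*h) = (h - 4)*(h - 1)*(h^3 + h^2 - 2*h) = (h - 4)*(h - 1)*(h + 2)*(h^2 - h) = h*(h - 4)*(h - 1)*(h + 2)*(h - 1)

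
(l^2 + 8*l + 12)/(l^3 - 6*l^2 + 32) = (l + 6)/(l^2 - 8*l + 16)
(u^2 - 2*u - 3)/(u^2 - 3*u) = (u + 1)/u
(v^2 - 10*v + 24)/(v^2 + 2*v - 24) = (v - 6)/(v + 6)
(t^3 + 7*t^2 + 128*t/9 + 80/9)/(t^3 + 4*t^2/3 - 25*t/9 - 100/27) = 3*(t + 4)/(3*t - 5)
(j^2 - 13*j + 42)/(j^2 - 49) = (j - 6)/(j + 7)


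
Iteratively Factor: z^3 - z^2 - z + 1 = (z + 1)*(z^2 - 2*z + 1) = (z - 1)*(z + 1)*(z - 1)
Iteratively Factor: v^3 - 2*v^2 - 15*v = (v + 3)*(v^2 - 5*v) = v*(v + 3)*(v - 5)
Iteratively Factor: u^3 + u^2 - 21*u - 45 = (u - 5)*(u^2 + 6*u + 9) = (u - 5)*(u + 3)*(u + 3)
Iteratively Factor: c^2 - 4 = (c + 2)*(c - 2)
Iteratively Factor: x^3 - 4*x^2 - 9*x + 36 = (x - 3)*(x^2 - x - 12) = (x - 3)*(x + 3)*(x - 4)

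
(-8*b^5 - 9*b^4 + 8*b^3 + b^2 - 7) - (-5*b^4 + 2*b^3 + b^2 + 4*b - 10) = -8*b^5 - 4*b^4 + 6*b^3 - 4*b + 3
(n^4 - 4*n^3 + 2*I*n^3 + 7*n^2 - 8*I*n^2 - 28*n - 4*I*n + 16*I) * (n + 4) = n^5 + 2*I*n^4 - 9*n^3 - 36*I*n^2 - 112*n + 64*I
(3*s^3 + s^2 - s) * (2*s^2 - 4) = 6*s^5 + 2*s^4 - 14*s^3 - 4*s^2 + 4*s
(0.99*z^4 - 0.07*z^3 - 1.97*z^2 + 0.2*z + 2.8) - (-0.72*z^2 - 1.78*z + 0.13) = 0.99*z^4 - 0.07*z^3 - 1.25*z^2 + 1.98*z + 2.67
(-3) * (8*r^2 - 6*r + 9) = -24*r^2 + 18*r - 27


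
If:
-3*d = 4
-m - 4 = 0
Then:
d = -4/3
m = -4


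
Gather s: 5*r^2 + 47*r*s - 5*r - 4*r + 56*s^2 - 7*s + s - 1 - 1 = 5*r^2 - 9*r + 56*s^2 + s*(47*r - 6) - 2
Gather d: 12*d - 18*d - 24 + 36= 12 - 6*d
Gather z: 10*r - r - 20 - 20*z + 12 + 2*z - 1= 9*r - 18*z - 9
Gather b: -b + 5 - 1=4 - b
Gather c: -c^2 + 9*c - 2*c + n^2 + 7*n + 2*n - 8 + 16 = -c^2 + 7*c + n^2 + 9*n + 8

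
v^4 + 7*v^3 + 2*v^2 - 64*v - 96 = (v - 3)*(v + 2)*(v + 4)^2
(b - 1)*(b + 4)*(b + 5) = b^3 + 8*b^2 + 11*b - 20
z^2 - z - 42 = (z - 7)*(z + 6)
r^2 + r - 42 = (r - 6)*(r + 7)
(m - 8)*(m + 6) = m^2 - 2*m - 48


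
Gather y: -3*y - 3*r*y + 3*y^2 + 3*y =-3*r*y + 3*y^2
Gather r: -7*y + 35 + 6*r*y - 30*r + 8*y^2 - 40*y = r*(6*y - 30) + 8*y^2 - 47*y + 35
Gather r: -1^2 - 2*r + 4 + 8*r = 6*r + 3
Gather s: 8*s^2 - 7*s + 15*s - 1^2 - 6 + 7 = 8*s^2 + 8*s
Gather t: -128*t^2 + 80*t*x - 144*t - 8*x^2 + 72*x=-128*t^2 + t*(80*x - 144) - 8*x^2 + 72*x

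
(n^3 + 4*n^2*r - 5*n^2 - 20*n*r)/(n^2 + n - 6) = n*(n^2 + 4*n*r - 5*n - 20*r)/(n^2 + n - 6)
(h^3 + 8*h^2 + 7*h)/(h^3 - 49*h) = (h + 1)/(h - 7)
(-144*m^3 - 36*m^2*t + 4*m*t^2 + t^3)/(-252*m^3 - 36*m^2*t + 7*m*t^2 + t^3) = (4*m + t)/(7*m + t)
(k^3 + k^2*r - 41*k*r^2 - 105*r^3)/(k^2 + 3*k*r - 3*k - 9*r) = (k^2 - 2*k*r - 35*r^2)/(k - 3)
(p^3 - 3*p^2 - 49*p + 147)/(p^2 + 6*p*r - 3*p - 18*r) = (p^2 - 49)/(p + 6*r)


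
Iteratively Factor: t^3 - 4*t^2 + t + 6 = (t - 2)*(t^2 - 2*t - 3) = (t - 2)*(t + 1)*(t - 3)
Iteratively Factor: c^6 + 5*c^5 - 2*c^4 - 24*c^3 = (c)*(c^5 + 5*c^4 - 2*c^3 - 24*c^2) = c^2*(c^4 + 5*c^3 - 2*c^2 - 24*c) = c^2*(c + 4)*(c^3 + c^2 - 6*c) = c^2*(c - 2)*(c + 4)*(c^2 + 3*c) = c^3*(c - 2)*(c + 4)*(c + 3)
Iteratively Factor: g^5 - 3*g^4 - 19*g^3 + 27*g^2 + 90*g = (g + 3)*(g^4 - 6*g^3 - g^2 + 30*g) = (g - 5)*(g + 3)*(g^3 - g^2 - 6*g) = g*(g - 5)*(g + 3)*(g^2 - g - 6) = g*(g - 5)*(g + 2)*(g + 3)*(g - 3)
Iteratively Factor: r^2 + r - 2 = (r + 2)*(r - 1)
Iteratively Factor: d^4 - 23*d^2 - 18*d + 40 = (d + 2)*(d^3 - 2*d^2 - 19*d + 20) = (d - 5)*(d + 2)*(d^2 + 3*d - 4) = (d - 5)*(d + 2)*(d + 4)*(d - 1)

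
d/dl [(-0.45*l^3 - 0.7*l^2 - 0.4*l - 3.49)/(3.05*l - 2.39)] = (-2.745*l^3 + 1.0915*l^2 + 3.346*l + 11.6005)/(9.3025*l^2 - 14.579*l + 5.7121)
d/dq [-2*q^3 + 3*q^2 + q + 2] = -6*q^2 + 6*q + 1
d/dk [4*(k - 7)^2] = 8*k - 56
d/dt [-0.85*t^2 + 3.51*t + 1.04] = 3.51 - 1.7*t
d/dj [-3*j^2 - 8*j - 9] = -6*j - 8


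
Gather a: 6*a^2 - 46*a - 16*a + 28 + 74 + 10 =6*a^2 - 62*a + 112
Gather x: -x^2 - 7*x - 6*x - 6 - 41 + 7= -x^2 - 13*x - 40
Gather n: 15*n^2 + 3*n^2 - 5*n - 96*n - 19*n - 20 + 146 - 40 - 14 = 18*n^2 - 120*n + 72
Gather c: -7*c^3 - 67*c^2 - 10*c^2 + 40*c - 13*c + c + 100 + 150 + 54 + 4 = -7*c^3 - 77*c^2 + 28*c + 308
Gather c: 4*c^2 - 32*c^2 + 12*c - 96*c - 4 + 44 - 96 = -28*c^2 - 84*c - 56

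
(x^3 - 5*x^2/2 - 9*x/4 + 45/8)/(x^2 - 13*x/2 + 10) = (x^2 - 9/4)/(x - 4)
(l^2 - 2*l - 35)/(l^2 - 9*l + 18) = (l^2 - 2*l - 35)/(l^2 - 9*l + 18)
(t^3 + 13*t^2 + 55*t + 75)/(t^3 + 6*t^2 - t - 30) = (t + 5)/(t - 2)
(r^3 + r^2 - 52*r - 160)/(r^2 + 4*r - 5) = (r^2 - 4*r - 32)/(r - 1)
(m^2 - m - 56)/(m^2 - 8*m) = (m + 7)/m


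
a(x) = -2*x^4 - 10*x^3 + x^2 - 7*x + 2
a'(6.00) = -2803.00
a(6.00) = -4756.00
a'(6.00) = -2803.00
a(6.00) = -4756.00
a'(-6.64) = 999.07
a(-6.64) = -867.67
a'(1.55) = -105.77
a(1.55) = -55.23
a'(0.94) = -38.27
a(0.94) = -13.56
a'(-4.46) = 97.06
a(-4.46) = 148.93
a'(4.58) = -1395.71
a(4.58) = -1849.82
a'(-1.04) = -32.53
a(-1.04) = 19.27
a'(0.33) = -9.89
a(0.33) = -0.58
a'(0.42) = -12.04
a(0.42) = -1.57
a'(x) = -8*x^3 - 30*x^2 + 2*x - 7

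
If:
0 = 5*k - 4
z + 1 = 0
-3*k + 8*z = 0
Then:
No Solution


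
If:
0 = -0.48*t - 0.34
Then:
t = -0.71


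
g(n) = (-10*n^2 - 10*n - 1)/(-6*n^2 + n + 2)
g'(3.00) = -0.34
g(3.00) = 2.47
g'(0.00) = -4.75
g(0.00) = -0.50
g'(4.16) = -0.15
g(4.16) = 2.21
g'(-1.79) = -0.42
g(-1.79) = 0.80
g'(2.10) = -0.87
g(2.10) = 2.96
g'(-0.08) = -4.32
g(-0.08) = -0.14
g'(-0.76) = -4.02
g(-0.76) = -0.37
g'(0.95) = -21.65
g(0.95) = 7.92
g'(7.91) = -0.04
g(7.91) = 1.93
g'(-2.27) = -0.27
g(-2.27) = 0.96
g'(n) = (-20*n - 10)/(-6*n^2 + n + 2) + (12*n - 1)*(-10*n^2 - 10*n - 1)/(-6*n^2 + n + 2)^2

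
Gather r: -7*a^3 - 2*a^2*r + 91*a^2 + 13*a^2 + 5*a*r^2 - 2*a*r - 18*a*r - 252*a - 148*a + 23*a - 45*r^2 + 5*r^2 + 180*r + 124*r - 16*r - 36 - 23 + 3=-7*a^3 + 104*a^2 - 377*a + r^2*(5*a - 40) + r*(-2*a^2 - 20*a + 288) - 56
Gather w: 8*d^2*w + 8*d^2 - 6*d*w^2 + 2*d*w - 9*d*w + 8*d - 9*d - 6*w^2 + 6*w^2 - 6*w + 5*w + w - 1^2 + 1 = 8*d^2 - 6*d*w^2 - d + w*(8*d^2 - 7*d)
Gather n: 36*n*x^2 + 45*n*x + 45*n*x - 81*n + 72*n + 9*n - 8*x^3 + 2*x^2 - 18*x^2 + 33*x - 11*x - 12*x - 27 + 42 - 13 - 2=n*(36*x^2 + 90*x) - 8*x^3 - 16*x^2 + 10*x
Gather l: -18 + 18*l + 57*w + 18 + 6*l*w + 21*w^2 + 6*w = l*(6*w + 18) + 21*w^2 + 63*w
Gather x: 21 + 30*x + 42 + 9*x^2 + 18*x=9*x^2 + 48*x + 63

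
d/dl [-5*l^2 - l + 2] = -10*l - 1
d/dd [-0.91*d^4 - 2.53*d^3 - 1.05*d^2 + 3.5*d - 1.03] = -3.64*d^3 - 7.59*d^2 - 2.1*d + 3.5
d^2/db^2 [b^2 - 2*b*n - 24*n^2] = 2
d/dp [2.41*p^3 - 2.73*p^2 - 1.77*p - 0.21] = 7.23*p^2 - 5.46*p - 1.77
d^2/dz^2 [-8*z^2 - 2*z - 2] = -16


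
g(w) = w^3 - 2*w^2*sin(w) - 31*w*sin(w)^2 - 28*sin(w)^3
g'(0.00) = 0.00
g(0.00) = 0.00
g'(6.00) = 136.66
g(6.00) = 222.21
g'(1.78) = 13.31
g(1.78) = -79.57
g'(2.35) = 104.67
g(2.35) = -41.84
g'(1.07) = -84.25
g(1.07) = -45.21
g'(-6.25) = 52.66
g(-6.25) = -246.52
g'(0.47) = -34.07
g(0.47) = -5.69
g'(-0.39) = -24.63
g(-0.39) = 3.34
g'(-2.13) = 80.34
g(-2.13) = 62.53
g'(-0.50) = -37.76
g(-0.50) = 6.76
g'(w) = -2*w^2*cos(w) + 3*w^2 - 62*w*sin(w)*cos(w) - 4*w*sin(w) - 84*sin(w)^2*cos(w) - 31*sin(w)^2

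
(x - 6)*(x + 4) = x^2 - 2*x - 24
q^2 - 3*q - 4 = (q - 4)*(q + 1)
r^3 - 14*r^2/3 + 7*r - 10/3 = (r - 2)*(r - 5/3)*(r - 1)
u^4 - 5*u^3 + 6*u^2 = u^2*(u - 3)*(u - 2)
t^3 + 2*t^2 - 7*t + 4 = (t - 1)^2*(t + 4)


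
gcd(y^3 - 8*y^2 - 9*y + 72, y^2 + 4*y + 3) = y + 3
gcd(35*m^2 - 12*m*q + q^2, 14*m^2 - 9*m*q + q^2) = -7*m + q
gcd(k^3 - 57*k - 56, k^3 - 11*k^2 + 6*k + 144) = k - 8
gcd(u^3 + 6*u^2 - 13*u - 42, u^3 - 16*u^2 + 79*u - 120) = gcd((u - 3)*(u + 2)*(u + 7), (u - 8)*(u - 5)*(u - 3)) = u - 3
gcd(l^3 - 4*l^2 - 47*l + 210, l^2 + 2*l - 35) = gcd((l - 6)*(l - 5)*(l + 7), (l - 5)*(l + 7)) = l^2 + 2*l - 35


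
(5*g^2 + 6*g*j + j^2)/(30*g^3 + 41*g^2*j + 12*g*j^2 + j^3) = 1/(6*g + j)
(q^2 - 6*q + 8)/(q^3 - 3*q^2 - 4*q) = (q - 2)/(q*(q + 1))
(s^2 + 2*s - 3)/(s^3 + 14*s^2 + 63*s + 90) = (s - 1)/(s^2 + 11*s + 30)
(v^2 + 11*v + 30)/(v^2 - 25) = (v + 6)/(v - 5)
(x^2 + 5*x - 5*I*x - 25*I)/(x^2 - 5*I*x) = (x + 5)/x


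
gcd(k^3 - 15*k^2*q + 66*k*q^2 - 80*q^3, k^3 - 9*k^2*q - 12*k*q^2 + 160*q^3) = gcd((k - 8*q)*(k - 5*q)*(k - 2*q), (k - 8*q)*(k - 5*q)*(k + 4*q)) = k^2 - 13*k*q + 40*q^2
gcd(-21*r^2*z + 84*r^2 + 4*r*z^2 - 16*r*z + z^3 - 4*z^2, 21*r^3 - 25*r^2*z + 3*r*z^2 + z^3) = -21*r^2 + 4*r*z + z^2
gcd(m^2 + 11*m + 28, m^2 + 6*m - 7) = m + 7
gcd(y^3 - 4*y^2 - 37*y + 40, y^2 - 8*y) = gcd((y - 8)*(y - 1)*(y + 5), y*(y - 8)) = y - 8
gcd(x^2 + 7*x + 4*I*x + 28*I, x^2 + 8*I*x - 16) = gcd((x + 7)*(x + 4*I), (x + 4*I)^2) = x + 4*I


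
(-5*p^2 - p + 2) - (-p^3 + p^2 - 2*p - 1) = p^3 - 6*p^2 + p + 3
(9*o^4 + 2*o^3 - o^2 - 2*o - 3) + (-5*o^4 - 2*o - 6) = 4*o^4 + 2*o^3 - o^2 - 4*o - 9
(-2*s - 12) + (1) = -2*s - 11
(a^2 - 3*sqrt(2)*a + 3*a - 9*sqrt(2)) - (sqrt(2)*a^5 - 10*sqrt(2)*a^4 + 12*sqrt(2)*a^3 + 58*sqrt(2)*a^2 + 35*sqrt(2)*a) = -sqrt(2)*a^5 + 10*sqrt(2)*a^4 - 12*sqrt(2)*a^3 - 58*sqrt(2)*a^2 + a^2 - 38*sqrt(2)*a + 3*a - 9*sqrt(2)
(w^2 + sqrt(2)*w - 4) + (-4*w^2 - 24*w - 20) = -3*w^2 - 24*w + sqrt(2)*w - 24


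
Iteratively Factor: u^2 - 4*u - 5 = (u + 1)*(u - 5)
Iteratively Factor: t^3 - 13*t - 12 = (t + 3)*(t^2 - 3*t - 4) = (t - 4)*(t + 3)*(t + 1)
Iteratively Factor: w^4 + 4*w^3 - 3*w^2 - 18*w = (w + 3)*(w^3 + w^2 - 6*w) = w*(w + 3)*(w^2 + w - 6) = w*(w - 2)*(w + 3)*(w + 3)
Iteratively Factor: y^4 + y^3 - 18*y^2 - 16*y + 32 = (y - 4)*(y^3 + 5*y^2 + 2*y - 8) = (y - 4)*(y - 1)*(y^2 + 6*y + 8) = (y - 4)*(y - 1)*(y + 4)*(y + 2)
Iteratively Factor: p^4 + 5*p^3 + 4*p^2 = (p)*(p^3 + 5*p^2 + 4*p) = p*(p + 4)*(p^2 + p) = p*(p + 1)*(p + 4)*(p)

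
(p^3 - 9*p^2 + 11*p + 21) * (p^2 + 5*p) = p^5 - 4*p^4 - 34*p^3 + 76*p^2 + 105*p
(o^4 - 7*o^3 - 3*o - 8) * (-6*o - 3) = -6*o^5 + 39*o^4 + 21*o^3 + 18*o^2 + 57*o + 24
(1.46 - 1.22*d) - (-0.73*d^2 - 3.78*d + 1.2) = 0.73*d^2 + 2.56*d + 0.26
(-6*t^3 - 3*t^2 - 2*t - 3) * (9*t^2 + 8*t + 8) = -54*t^5 - 75*t^4 - 90*t^3 - 67*t^2 - 40*t - 24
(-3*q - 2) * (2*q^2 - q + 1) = -6*q^3 - q^2 - q - 2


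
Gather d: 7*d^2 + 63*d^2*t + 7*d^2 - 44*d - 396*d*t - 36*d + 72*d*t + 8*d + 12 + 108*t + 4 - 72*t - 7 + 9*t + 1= d^2*(63*t + 14) + d*(-324*t - 72) + 45*t + 10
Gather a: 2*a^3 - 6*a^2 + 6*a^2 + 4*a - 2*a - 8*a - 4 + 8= 2*a^3 - 6*a + 4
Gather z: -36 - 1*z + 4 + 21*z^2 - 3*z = 21*z^2 - 4*z - 32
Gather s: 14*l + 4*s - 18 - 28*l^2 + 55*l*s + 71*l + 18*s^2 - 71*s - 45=-28*l^2 + 85*l + 18*s^2 + s*(55*l - 67) - 63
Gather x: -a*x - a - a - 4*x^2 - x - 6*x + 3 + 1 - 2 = -2*a - 4*x^2 + x*(-a - 7) + 2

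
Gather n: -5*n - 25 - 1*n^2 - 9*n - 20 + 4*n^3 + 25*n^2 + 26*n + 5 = 4*n^3 + 24*n^2 + 12*n - 40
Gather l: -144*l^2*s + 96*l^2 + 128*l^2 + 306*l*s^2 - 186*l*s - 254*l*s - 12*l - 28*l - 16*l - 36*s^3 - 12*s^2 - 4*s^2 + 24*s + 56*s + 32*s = l^2*(224 - 144*s) + l*(306*s^2 - 440*s - 56) - 36*s^3 - 16*s^2 + 112*s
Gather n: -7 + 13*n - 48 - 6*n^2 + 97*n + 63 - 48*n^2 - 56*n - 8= -54*n^2 + 54*n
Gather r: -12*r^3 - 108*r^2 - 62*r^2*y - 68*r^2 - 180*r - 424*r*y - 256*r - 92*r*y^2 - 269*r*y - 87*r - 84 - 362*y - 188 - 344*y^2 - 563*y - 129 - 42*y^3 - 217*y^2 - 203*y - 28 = -12*r^3 + r^2*(-62*y - 176) + r*(-92*y^2 - 693*y - 523) - 42*y^3 - 561*y^2 - 1128*y - 429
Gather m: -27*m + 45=45 - 27*m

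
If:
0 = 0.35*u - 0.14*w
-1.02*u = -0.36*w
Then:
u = 0.00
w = 0.00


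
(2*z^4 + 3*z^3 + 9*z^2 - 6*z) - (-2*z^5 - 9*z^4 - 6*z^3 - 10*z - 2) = 2*z^5 + 11*z^4 + 9*z^3 + 9*z^2 + 4*z + 2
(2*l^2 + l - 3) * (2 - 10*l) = -20*l^3 - 6*l^2 + 32*l - 6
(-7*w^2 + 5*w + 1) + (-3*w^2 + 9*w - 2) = -10*w^2 + 14*w - 1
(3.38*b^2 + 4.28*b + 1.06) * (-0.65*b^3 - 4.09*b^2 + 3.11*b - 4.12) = -2.197*b^5 - 16.6062*b^4 - 7.6824*b^3 - 4.9502*b^2 - 14.337*b - 4.3672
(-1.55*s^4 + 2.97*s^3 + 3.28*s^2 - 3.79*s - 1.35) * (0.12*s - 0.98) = -0.186*s^5 + 1.8754*s^4 - 2.517*s^3 - 3.6692*s^2 + 3.5522*s + 1.323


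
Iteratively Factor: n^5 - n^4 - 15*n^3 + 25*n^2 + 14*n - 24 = (n - 1)*(n^4 - 15*n^2 + 10*n + 24) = (n - 1)*(n + 1)*(n^3 - n^2 - 14*n + 24) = (n - 1)*(n + 1)*(n + 4)*(n^2 - 5*n + 6) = (n - 2)*(n - 1)*(n + 1)*(n + 4)*(n - 3)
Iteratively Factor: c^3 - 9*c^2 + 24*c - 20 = (c - 2)*(c^2 - 7*c + 10) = (c - 2)^2*(c - 5)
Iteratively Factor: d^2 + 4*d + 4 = (d + 2)*(d + 2)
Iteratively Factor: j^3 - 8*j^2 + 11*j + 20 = (j - 4)*(j^2 - 4*j - 5) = (j - 5)*(j - 4)*(j + 1)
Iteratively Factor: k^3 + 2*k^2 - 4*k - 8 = (k + 2)*(k^2 - 4) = (k - 2)*(k + 2)*(k + 2)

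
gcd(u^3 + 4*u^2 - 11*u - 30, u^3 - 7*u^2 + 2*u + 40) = u + 2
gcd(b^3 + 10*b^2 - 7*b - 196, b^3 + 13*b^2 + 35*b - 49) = b^2 + 14*b + 49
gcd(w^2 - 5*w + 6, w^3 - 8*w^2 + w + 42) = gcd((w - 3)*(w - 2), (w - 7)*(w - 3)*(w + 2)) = w - 3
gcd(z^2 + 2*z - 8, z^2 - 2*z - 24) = z + 4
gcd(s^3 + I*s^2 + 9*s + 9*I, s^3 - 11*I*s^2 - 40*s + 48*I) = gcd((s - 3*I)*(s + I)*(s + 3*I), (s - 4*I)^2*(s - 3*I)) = s - 3*I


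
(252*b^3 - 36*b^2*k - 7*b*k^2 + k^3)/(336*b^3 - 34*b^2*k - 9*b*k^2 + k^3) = (6*b - k)/(8*b - k)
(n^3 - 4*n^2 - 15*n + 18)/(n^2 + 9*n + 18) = (n^2 - 7*n + 6)/(n + 6)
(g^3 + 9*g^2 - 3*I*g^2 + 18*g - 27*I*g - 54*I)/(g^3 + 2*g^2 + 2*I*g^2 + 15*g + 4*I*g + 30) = (g^2 + 9*g + 18)/(g^2 + g*(2 + 5*I) + 10*I)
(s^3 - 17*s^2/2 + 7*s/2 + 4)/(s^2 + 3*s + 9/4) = 2*(2*s^3 - 17*s^2 + 7*s + 8)/(4*s^2 + 12*s + 9)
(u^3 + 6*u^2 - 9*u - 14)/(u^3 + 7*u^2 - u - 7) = (u - 2)/(u - 1)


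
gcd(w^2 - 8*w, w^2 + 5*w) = w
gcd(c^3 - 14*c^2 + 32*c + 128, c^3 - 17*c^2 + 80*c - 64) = c^2 - 16*c + 64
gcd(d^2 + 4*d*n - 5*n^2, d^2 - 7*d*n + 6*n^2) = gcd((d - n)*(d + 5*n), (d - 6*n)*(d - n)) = d - n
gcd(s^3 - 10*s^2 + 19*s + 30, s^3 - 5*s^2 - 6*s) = s^2 - 5*s - 6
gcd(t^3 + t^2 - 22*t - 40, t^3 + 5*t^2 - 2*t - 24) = t + 4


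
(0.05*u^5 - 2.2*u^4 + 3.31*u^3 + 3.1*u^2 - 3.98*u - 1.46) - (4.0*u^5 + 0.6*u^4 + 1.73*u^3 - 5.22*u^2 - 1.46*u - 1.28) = -3.95*u^5 - 2.8*u^4 + 1.58*u^3 + 8.32*u^2 - 2.52*u - 0.18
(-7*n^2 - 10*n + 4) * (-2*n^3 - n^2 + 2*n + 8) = 14*n^5 + 27*n^4 - 12*n^3 - 80*n^2 - 72*n + 32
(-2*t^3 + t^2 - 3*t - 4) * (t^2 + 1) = -2*t^5 + t^4 - 5*t^3 - 3*t^2 - 3*t - 4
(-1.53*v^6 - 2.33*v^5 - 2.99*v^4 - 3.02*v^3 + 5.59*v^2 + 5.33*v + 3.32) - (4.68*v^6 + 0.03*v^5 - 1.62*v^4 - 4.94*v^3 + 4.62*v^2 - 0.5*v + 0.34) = -6.21*v^6 - 2.36*v^5 - 1.37*v^4 + 1.92*v^3 + 0.97*v^2 + 5.83*v + 2.98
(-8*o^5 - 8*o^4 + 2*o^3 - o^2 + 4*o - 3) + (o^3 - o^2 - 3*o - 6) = -8*o^5 - 8*o^4 + 3*o^3 - 2*o^2 + o - 9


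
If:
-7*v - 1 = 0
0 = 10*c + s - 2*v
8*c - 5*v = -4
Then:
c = -33/56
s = 157/28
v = -1/7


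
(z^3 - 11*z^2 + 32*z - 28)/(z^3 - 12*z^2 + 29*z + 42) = (z^2 - 4*z + 4)/(z^2 - 5*z - 6)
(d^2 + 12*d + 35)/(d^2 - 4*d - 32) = (d^2 + 12*d + 35)/(d^2 - 4*d - 32)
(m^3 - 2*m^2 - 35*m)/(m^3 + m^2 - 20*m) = (m - 7)/(m - 4)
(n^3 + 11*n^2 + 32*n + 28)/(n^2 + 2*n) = n + 9 + 14/n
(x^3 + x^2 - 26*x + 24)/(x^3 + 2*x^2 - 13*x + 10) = (x^2 + 2*x - 24)/(x^2 + 3*x - 10)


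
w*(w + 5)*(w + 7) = w^3 + 12*w^2 + 35*w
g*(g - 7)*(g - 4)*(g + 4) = g^4 - 7*g^3 - 16*g^2 + 112*g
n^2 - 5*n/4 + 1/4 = (n - 1)*(n - 1/4)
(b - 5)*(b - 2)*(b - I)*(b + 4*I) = b^4 - 7*b^3 + 3*I*b^3 + 14*b^2 - 21*I*b^2 - 28*b + 30*I*b + 40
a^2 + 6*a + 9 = (a + 3)^2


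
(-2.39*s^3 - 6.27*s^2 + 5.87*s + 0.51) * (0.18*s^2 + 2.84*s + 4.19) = -0.4302*s^5 - 7.9162*s^4 - 26.7643*s^3 - 9.5087*s^2 + 26.0437*s + 2.1369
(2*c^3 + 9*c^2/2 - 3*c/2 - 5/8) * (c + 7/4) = 2*c^4 + 8*c^3 + 51*c^2/8 - 13*c/4 - 35/32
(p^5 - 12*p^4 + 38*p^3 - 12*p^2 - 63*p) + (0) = p^5 - 12*p^4 + 38*p^3 - 12*p^2 - 63*p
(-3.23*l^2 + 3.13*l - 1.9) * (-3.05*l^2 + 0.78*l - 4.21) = 9.8515*l^4 - 12.0659*l^3 + 21.8347*l^2 - 14.6593*l + 7.999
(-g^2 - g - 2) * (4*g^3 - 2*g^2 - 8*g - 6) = -4*g^5 - 2*g^4 + 2*g^3 + 18*g^2 + 22*g + 12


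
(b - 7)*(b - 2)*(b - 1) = b^3 - 10*b^2 + 23*b - 14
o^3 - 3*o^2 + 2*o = o*(o - 2)*(o - 1)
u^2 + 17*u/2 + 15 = (u + 5/2)*(u + 6)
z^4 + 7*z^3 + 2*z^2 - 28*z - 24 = (z - 2)*(z + 1)*(z + 2)*(z + 6)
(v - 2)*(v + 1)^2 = v^3 - 3*v - 2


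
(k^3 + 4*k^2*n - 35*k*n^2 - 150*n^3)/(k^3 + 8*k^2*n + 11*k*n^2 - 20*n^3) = (k^2 - k*n - 30*n^2)/(k^2 + 3*k*n - 4*n^2)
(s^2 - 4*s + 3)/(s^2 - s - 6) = (s - 1)/(s + 2)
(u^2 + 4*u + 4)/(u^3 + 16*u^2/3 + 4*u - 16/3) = 3*(u + 2)/(3*u^2 + 10*u - 8)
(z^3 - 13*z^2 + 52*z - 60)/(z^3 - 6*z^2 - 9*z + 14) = (z^3 - 13*z^2 + 52*z - 60)/(z^3 - 6*z^2 - 9*z + 14)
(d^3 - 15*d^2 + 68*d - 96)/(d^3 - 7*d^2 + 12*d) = (d - 8)/d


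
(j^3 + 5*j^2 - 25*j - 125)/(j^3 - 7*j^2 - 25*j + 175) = (j + 5)/(j - 7)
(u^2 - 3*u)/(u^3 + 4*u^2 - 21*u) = 1/(u + 7)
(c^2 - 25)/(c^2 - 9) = (c^2 - 25)/(c^2 - 9)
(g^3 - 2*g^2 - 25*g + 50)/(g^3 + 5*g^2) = 1 - 7/g + 10/g^2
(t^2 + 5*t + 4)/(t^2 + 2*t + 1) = (t + 4)/(t + 1)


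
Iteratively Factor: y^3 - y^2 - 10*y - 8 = (y - 4)*(y^2 + 3*y + 2) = (y - 4)*(y + 1)*(y + 2)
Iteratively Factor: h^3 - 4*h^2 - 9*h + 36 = (h - 4)*(h^2 - 9) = (h - 4)*(h - 3)*(h + 3)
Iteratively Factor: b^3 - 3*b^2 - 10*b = (b - 5)*(b^2 + 2*b) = (b - 5)*(b + 2)*(b)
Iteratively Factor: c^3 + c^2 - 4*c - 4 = (c - 2)*(c^2 + 3*c + 2) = (c - 2)*(c + 2)*(c + 1)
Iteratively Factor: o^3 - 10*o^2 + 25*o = (o - 5)*(o^2 - 5*o) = o*(o - 5)*(o - 5)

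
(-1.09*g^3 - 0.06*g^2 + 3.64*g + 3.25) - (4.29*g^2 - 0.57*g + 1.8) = -1.09*g^3 - 4.35*g^2 + 4.21*g + 1.45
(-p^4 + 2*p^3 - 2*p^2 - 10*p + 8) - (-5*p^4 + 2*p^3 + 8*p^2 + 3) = 4*p^4 - 10*p^2 - 10*p + 5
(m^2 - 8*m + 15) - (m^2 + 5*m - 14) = 29 - 13*m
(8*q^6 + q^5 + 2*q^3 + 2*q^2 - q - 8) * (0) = 0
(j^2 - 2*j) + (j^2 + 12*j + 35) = 2*j^2 + 10*j + 35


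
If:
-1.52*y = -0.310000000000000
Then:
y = 0.20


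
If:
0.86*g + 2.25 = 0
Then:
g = -2.62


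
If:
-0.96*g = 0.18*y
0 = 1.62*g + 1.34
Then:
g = -0.83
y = 4.41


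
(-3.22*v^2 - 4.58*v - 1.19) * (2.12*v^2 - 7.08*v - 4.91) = -6.8264*v^4 + 13.088*v^3 + 45.7138*v^2 + 30.913*v + 5.8429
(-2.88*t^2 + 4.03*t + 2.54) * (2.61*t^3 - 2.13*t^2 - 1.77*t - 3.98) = -7.5168*t^5 + 16.6527*t^4 + 3.1431*t^3 - 1.0809*t^2 - 20.5352*t - 10.1092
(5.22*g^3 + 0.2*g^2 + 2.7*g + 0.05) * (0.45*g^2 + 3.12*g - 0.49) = 2.349*g^5 + 16.3764*g^4 - 0.7188*g^3 + 8.3485*g^2 - 1.167*g - 0.0245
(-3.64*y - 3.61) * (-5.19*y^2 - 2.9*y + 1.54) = 18.8916*y^3 + 29.2919*y^2 + 4.8634*y - 5.5594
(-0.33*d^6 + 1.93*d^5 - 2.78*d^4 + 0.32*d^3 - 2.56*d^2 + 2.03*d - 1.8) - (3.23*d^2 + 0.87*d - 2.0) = -0.33*d^6 + 1.93*d^5 - 2.78*d^4 + 0.32*d^3 - 5.79*d^2 + 1.16*d + 0.2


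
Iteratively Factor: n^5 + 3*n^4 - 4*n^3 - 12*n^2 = (n)*(n^4 + 3*n^3 - 4*n^2 - 12*n) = n*(n - 2)*(n^3 + 5*n^2 + 6*n) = n*(n - 2)*(n + 2)*(n^2 + 3*n) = n^2*(n - 2)*(n + 2)*(n + 3)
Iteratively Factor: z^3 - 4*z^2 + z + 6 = (z + 1)*(z^2 - 5*z + 6) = (z - 3)*(z + 1)*(z - 2)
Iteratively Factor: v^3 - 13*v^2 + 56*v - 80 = (v - 4)*(v^2 - 9*v + 20) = (v - 5)*(v - 4)*(v - 4)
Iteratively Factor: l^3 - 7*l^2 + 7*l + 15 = (l - 5)*(l^2 - 2*l - 3) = (l - 5)*(l - 3)*(l + 1)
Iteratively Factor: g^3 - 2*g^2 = (g)*(g^2 - 2*g) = g*(g - 2)*(g)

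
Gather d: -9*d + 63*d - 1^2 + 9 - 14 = 54*d - 6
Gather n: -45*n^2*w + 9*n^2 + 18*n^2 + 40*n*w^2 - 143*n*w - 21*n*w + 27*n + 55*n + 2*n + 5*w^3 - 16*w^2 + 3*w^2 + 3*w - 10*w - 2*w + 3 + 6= n^2*(27 - 45*w) + n*(40*w^2 - 164*w + 84) + 5*w^3 - 13*w^2 - 9*w + 9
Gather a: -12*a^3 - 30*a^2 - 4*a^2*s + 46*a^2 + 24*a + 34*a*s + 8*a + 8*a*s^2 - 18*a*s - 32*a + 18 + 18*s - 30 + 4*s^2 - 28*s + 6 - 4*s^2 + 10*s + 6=-12*a^3 + a^2*(16 - 4*s) + a*(8*s^2 + 16*s)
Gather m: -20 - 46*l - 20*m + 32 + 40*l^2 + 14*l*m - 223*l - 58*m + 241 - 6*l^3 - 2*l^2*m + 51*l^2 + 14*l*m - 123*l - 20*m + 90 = -6*l^3 + 91*l^2 - 392*l + m*(-2*l^2 + 28*l - 98) + 343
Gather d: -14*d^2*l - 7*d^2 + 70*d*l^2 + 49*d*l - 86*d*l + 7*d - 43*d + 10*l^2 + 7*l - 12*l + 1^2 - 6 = d^2*(-14*l - 7) + d*(70*l^2 - 37*l - 36) + 10*l^2 - 5*l - 5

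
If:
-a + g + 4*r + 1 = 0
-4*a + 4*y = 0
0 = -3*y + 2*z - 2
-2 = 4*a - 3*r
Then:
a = 2*z/3 - 2/3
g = -26*z/9 - 7/9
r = 8*z/9 - 2/9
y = 2*z/3 - 2/3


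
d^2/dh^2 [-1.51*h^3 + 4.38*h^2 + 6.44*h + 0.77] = 8.76 - 9.06*h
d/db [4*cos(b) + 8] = -4*sin(b)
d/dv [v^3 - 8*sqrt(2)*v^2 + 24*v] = 3*v^2 - 16*sqrt(2)*v + 24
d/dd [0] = 0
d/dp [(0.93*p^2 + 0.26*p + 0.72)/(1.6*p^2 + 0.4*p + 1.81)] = (-0.044*p^2 + 1.0626*p + 0.1826)/(2.56*p^4 + 1.28*p^3 + 5.952*p^2 + 1.448*p + 3.2761)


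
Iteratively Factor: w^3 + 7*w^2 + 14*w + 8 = (w + 2)*(w^2 + 5*w + 4) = (w + 2)*(w + 4)*(w + 1)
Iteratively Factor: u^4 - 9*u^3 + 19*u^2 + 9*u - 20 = (u - 5)*(u^3 - 4*u^2 - u + 4) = (u - 5)*(u - 4)*(u^2 - 1) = (u - 5)*(u - 4)*(u + 1)*(u - 1)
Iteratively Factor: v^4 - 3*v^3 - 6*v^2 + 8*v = (v - 4)*(v^3 + v^2 - 2*v) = v*(v - 4)*(v^2 + v - 2) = v*(v - 4)*(v + 2)*(v - 1)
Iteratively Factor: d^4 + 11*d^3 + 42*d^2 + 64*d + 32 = (d + 1)*(d^3 + 10*d^2 + 32*d + 32) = (d + 1)*(d + 4)*(d^2 + 6*d + 8) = (d + 1)*(d + 2)*(d + 4)*(d + 4)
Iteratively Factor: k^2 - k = (k - 1)*(k)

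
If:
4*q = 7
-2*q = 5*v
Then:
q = 7/4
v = -7/10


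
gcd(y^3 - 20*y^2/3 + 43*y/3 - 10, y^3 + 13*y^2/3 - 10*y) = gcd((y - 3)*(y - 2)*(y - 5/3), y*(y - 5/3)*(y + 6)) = y - 5/3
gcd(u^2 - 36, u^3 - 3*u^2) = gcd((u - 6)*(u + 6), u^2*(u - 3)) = 1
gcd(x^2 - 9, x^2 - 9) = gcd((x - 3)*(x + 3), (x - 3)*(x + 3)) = x^2 - 9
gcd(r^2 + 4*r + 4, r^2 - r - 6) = r + 2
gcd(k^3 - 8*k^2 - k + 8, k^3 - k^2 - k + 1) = k^2 - 1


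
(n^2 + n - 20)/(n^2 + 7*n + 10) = (n - 4)/(n + 2)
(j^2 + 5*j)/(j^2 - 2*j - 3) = j*(j + 5)/(j^2 - 2*j - 3)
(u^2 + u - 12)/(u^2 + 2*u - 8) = (u - 3)/(u - 2)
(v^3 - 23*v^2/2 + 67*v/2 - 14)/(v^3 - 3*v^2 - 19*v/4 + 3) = 2*(v - 7)/(2*v + 3)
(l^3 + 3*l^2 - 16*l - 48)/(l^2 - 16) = l + 3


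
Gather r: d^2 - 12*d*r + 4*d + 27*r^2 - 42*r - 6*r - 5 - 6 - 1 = d^2 + 4*d + 27*r^2 + r*(-12*d - 48) - 12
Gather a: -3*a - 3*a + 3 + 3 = 6 - 6*a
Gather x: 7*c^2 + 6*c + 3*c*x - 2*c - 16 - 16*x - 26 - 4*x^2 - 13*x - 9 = 7*c^2 + 4*c - 4*x^2 + x*(3*c - 29) - 51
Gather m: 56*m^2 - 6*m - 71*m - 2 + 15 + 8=56*m^2 - 77*m + 21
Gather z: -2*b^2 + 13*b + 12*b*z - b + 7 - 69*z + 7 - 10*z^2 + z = -2*b^2 + 12*b - 10*z^2 + z*(12*b - 68) + 14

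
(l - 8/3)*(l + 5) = l^2 + 7*l/3 - 40/3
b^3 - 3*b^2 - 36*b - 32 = (b - 8)*(b + 1)*(b + 4)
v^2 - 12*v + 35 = (v - 7)*(v - 5)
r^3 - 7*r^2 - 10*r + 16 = (r - 8)*(r - 1)*(r + 2)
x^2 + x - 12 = (x - 3)*(x + 4)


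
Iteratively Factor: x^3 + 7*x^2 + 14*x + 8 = (x + 2)*(x^2 + 5*x + 4) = (x + 1)*(x + 2)*(x + 4)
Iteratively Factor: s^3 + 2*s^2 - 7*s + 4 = (s - 1)*(s^2 + 3*s - 4) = (s - 1)^2*(s + 4)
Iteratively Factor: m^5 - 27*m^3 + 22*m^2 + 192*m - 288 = (m - 2)*(m^4 + 2*m^3 - 23*m^2 - 24*m + 144) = (m - 3)*(m - 2)*(m^3 + 5*m^2 - 8*m - 48) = (m - 3)*(m - 2)*(m + 4)*(m^2 + m - 12) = (m - 3)^2*(m - 2)*(m + 4)*(m + 4)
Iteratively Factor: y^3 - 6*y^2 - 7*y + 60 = (y - 5)*(y^2 - y - 12) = (y - 5)*(y + 3)*(y - 4)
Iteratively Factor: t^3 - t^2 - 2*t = (t)*(t^2 - t - 2) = t*(t - 2)*(t + 1)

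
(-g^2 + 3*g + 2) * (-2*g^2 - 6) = 2*g^4 - 6*g^3 + 2*g^2 - 18*g - 12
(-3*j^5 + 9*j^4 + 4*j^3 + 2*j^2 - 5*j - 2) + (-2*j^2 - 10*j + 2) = -3*j^5 + 9*j^4 + 4*j^3 - 15*j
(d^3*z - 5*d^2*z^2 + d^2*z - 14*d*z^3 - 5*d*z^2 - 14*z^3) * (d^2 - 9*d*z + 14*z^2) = d^5*z - 14*d^4*z^2 + d^4*z + 45*d^3*z^3 - 14*d^3*z^2 + 56*d^2*z^4 + 45*d^2*z^3 - 196*d*z^5 + 56*d*z^4 - 196*z^5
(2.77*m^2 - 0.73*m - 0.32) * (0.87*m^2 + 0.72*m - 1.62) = 2.4099*m^4 + 1.3593*m^3 - 5.2914*m^2 + 0.9522*m + 0.5184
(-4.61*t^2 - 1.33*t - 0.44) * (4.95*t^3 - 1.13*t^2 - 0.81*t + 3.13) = -22.8195*t^5 - 1.3742*t^4 + 3.059*t^3 - 12.8548*t^2 - 3.8065*t - 1.3772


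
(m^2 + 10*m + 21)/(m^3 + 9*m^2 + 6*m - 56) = (m + 3)/(m^2 + 2*m - 8)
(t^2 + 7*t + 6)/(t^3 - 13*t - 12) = (t + 6)/(t^2 - t - 12)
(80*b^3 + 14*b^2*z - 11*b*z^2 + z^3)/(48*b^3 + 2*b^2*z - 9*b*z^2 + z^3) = (-5*b + z)/(-3*b + z)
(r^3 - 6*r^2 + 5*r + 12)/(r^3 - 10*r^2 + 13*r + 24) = (r - 4)/(r - 8)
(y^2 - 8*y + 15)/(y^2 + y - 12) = (y - 5)/(y + 4)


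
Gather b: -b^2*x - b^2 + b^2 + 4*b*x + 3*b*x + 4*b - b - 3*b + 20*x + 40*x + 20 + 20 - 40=-b^2*x + 7*b*x + 60*x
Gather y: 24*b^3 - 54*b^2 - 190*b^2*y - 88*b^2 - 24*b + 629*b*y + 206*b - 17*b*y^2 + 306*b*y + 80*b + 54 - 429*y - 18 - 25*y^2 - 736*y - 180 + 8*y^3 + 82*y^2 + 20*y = 24*b^3 - 142*b^2 + 262*b + 8*y^3 + y^2*(57 - 17*b) + y*(-190*b^2 + 935*b - 1145) - 144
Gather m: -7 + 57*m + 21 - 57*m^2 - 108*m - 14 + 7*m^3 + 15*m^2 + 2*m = 7*m^3 - 42*m^2 - 49*m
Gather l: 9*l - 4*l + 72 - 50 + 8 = 5*l + 30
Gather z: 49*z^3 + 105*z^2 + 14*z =49*z^3 + 105*z^2 + 14*z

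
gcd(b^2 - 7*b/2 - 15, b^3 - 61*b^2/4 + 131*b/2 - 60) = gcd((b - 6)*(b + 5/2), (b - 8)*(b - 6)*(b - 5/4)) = b - 6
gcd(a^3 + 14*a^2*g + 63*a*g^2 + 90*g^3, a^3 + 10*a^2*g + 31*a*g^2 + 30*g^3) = a^2 + 8*a*g + 15*g^2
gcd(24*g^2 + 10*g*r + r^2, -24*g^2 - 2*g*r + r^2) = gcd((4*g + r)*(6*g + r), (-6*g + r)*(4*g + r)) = 4*g + r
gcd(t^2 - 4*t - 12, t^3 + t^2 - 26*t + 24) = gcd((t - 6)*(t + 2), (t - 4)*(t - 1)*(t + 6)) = 1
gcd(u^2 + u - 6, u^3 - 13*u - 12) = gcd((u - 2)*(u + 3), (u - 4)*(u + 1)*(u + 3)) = u + 3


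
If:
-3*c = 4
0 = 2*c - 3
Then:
No Solution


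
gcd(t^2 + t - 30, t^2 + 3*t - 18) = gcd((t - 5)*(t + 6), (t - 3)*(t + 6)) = t + 6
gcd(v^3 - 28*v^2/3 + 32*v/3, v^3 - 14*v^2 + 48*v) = v^2 - 8*v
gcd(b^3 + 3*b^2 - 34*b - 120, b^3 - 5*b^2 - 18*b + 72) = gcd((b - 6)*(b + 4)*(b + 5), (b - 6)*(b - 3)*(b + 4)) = b^2 - 2*b - 24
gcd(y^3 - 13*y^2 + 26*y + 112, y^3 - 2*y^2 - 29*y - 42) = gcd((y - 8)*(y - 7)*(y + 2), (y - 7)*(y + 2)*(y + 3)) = y^2 - 5*y - 14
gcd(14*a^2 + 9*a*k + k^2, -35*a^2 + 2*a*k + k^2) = 7*a + k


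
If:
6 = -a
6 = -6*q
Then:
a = -6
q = -1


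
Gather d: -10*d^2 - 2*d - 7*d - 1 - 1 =-10*d^2 - 9*d - 2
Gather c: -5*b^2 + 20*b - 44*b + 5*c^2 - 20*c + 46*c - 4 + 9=-5*b^2 - 24*b + 5*c^2 + 26*c + 5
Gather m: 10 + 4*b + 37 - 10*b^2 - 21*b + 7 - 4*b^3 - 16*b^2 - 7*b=-4*b^3 - 26*b^2 - 24*b + 54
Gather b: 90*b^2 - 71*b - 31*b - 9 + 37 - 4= 90*b^2 - 102*b + 24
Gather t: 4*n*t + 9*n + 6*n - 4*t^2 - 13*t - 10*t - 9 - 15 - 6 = 15*n - 4*t^2 + t*(4*n - 23) - 30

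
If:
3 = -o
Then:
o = -3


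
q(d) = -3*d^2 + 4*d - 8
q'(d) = 4 - 6*d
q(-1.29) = -18.15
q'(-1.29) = 11.74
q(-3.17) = -50.83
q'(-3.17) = 23.02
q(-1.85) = -25.67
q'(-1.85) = 15.10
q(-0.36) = -9.83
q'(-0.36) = 6.16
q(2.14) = -13.18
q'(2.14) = -8.84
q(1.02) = -7.04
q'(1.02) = -2.12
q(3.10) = -24.43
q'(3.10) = -14.60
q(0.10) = -7.63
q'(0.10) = 3.40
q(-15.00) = -743.00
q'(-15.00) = 94.00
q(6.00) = -92.00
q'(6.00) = -32.00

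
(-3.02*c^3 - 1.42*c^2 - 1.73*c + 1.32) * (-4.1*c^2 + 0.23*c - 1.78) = 12.382*c^5 + 5.1274*c^4 + 12.142*c^3 - 3.2823*c^2 + 3.383*c - 2.3496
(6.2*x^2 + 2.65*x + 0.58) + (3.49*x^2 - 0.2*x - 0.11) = 9.69*x^2 + 2.45*x + 0.47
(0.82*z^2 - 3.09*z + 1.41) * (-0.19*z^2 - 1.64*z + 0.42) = -0.1558*z^4 - 0.7577*z^3 + 5.1441*z^2 - 3.6102*z + 0.5922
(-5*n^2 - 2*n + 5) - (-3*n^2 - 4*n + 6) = -2*n^2 + 2*n - 1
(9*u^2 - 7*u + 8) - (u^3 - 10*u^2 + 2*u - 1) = -u^3 + 19*u^2 - 9*u + 9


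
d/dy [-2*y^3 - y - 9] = -6*y^2 - 1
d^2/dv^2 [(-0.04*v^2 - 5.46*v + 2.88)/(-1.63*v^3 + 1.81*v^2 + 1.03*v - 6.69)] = (0.212552*v^6 + 87.040044*v^5 - 188.071356*v^4 + 183.802648*v^3 - 739.169424*v^2 + 552.905676*v + 2.96888400000001)/(4.330747*v^9 - 14.426967*v^8 + 7.810308*v^7 + 65.627096*v^6 - 123.36039*v^5 - 7.40040599999999*v^4 + 292.597604*v^3 - 221.73336*v^2 - 138.296349*v + 299.418309)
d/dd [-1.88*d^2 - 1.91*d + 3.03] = -3.76*d - 1.91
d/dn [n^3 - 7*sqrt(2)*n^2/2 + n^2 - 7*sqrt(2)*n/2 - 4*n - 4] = 3*n^2 - 7*sqrt(2)*n + 2*n - 7*sqrt(2)/2 - 4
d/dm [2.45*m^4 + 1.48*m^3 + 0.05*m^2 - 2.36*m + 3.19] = 9.8*m^3 + 4.44*m^2 + 0.1*m - 2.36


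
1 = 1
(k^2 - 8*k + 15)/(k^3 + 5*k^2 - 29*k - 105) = (k - 3)/(k^2 + 10*k + 21)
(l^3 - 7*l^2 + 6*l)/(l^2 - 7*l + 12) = l*(l^2 - 7*l + 6)/(l^2 - 7*l + 12)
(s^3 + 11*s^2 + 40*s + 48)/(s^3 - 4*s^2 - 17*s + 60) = (s^2 + 7*s + 12)/(s^2 - 8*s + 15)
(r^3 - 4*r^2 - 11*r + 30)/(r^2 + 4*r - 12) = (r^2 - 2*r - 15)/(r + 6)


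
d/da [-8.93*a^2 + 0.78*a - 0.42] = 0.78 - 17.86*a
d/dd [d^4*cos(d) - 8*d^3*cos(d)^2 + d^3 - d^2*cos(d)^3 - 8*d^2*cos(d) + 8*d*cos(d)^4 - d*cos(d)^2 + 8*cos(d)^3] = -d^4*sin(d) + 8*d^3*sin(2*d) + 4*d^3*cos(d) + 35*d^2*sin(d)/4 + 3*d^2*sin(3*d)/4 - 12*d^2*cos(2*d) - 9*d^2 - 7*d*sin(2*d) - 4*d*sin(4*d) - 35*d*cos(d)/2 - d*cos(3*d)/2 - 6*sin(d) - 6*sin(3*d) + 2*cos(2*d)^2 + 7*cos(2*d)/2 + 3/2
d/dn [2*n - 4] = 2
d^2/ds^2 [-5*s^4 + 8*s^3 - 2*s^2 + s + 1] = -60*s^2 + 48*s - 4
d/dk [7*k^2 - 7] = 14*k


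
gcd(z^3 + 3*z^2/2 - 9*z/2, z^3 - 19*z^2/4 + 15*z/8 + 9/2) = z - 3/2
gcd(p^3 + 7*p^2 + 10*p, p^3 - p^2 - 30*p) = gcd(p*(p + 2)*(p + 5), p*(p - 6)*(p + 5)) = p^2 + 5*p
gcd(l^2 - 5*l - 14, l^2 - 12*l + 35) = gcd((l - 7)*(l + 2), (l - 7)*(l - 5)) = l - 7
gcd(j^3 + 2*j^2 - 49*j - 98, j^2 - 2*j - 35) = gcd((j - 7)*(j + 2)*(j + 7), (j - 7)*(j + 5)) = j - 7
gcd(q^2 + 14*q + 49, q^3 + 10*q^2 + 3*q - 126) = q + 7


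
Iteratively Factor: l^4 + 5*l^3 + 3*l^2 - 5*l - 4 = (l + 4)*(l^3 + l^2 - l - 1) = (l - 1)*(l + 4)*(l^2 + 2*l + 1) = (l - 1)*(l + 1)*(l + 4)*(l + 1)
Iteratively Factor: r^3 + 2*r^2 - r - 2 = (r + 1)*(r^2 + r - 2) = (r - 1)*(r + 1)*(r + 2)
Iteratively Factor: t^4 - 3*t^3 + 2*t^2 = (t - 1)*(t^3 - 2*t^2) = t*(t - 1)*(t^2 - 2*t) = t^2*(t - 1)*(t - 2)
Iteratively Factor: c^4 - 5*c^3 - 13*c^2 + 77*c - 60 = (c - 1)*(c^3 - 4*c^2 - 17*c + 60) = (c - 1)*(c + 4)*(c^2 - 8*c + 15) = (c - 5)*(c - 1)*(c + 4)*(c - 3)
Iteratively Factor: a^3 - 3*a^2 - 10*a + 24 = (a + 3)*(a^2 - 6*a + 8) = (a - 4)*(a + 3)*(a - 2)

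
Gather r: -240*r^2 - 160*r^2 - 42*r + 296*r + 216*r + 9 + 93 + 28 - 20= -400*r^2 + 470*r + 110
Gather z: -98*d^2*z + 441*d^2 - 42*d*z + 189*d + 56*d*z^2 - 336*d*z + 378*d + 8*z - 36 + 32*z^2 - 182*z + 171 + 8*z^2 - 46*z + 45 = 441*d^2 + 567*d + z^2*(56*d + 40) + z*(-98*d^2 - 378*d - 220) + 180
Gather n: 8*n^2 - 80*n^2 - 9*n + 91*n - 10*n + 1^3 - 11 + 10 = -72*n^2 + 72*n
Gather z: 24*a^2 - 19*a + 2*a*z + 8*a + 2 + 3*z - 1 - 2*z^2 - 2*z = 24*a^2 - 11*a - 2*z^2 + z*(2*a + 1) + 1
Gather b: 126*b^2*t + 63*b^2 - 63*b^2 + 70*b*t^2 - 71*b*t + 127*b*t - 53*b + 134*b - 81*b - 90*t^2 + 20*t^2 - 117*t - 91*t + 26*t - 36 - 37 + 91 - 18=126*b^2*t + b*(70*t^2 + 56*t) - 70*t^2 - 182*t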